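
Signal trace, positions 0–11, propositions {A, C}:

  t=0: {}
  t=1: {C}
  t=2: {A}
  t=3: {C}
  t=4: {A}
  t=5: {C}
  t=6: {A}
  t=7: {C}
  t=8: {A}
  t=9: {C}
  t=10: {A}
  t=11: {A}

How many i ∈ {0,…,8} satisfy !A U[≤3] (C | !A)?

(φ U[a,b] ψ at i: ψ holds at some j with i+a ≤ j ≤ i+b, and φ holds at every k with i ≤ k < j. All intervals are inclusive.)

Evaluate at each i in [0,8]:
  i=0: ✓ (rhs at j=0)
  i=1: ✓ (rhs at j=1)
  i=2: ✗ (lhs fails at k=2 before rhs at j=3)
  i=3: ✓ (rhs at j=3)
  i=4: ✗ (lhs fails at k=4 before rhs at j=5)
  i=5: ✓ (rhs at j=5)
  i=6: ✗ (lhs fails at k=6 before rhs at j=7)
  i=7: ✓ (rhs at j=7)
  i=8: ✗ (lhs fails at k=8 before rhs at j=9)
Positions where it holds: {0, 1, 3, 5, 7} → 5.

5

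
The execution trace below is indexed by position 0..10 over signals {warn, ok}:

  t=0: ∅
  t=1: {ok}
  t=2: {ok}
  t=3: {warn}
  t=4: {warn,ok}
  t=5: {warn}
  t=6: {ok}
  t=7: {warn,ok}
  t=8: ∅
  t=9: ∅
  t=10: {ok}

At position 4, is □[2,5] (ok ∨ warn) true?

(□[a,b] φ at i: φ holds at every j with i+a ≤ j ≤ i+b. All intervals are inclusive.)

False

Check (ok ∨ warn) at every j in [6,9]:
  j=6: true
  j=7: true
  j=8: false
  j=9: false
Fails at j=8 → formula fails.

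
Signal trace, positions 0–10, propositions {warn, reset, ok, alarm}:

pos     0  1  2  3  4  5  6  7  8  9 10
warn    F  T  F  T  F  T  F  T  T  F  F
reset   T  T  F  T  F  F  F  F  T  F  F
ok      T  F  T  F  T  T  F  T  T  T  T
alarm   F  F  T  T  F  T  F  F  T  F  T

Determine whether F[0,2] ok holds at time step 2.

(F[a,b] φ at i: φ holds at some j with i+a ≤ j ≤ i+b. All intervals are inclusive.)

Check ok at each j in [2,4]:
  j=2: true
  j=3: false
  j=4: true
Found at j=2 → formula holds.

Yes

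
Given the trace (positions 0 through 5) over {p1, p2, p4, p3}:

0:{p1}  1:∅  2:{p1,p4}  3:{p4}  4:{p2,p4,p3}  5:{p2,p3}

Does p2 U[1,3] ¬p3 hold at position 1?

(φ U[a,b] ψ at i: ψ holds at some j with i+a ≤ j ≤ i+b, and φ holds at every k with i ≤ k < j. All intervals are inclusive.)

No

Need some j in [2,4] with ¬p3, and p2 at every k in [1,j-1].
  j=2: ¬p3 holds, but p2 fails at k=1 → not this j.
  j=3: ¬p3 holds, but p2 fails at k=1 → not this j.
  j=4: ¬p3 false.
No j in the window works → until fails.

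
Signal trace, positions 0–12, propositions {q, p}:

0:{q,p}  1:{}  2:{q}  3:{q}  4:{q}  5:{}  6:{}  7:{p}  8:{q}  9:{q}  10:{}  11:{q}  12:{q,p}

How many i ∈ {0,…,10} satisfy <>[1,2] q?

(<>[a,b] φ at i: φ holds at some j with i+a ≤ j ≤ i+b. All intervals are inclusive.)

Evaluate at each i in [0,10]:
  i=0: ✓ (witness j=2)
  i=1: ✓ (witness j=2)
  i=2: ✓ (witness j=3)
  i=3: ✓ (witness j=4)
  i=4: ✗ (none in [5,6])
  i=5: ✗ (none in [6,7])
  i=6: ✓ (witness j=8)
  i=7: ✓ (witness j=8)
  i=8: ✓ (witness j=9)
  i=9: ✓ (witness j=11)
  i=10: ✓ (witness j=11)
Positions where it holds: {0, 1, 2, 3, 6, 7, 8, 9, 10} → 9.

9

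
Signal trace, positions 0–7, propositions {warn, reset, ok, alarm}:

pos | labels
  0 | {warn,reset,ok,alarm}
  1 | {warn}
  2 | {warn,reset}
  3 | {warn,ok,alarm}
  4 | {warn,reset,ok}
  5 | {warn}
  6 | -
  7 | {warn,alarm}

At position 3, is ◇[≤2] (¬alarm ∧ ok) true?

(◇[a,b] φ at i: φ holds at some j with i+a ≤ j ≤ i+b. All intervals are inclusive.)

Check (¬alarm ∧ ok) at each j in [3,5]:
  j=3: false
  j=4: true
  j=5: false
Found at j=4 → formula holds.

True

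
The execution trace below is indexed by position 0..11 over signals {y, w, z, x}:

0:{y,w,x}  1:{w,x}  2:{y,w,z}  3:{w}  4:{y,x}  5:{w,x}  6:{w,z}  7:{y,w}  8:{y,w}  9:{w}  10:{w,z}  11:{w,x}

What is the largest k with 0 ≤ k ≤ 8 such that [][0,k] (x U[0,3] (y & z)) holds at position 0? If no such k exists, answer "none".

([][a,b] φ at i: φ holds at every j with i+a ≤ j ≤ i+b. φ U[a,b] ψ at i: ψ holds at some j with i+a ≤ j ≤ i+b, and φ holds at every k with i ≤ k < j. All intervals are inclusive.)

2

(x U[0,3] (y & z)) must hold from j=0 onward; find where it first fails.
  j=0: holds
  j=1: holds
  j=2: holds
  j=3: fails
Holds on [0,2], so largest k = 2.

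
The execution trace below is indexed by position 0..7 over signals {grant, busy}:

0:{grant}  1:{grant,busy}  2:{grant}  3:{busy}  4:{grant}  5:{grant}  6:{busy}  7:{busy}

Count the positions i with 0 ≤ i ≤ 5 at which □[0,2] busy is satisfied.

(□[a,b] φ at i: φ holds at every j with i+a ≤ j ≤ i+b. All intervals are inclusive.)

0

Evaluate at each i in [0,5]:
  i=0: ✗ (fails at j=0)
  i=1: ✗ (fails at j=2)
  i=2: ✗ (fails at j=2)
  i=3: ✗ (fails at j=4)
  i=4: ✗ (fails at j=4)
  i=5: ✗ (fails at j=5)
Positions where it holds: {} → 0.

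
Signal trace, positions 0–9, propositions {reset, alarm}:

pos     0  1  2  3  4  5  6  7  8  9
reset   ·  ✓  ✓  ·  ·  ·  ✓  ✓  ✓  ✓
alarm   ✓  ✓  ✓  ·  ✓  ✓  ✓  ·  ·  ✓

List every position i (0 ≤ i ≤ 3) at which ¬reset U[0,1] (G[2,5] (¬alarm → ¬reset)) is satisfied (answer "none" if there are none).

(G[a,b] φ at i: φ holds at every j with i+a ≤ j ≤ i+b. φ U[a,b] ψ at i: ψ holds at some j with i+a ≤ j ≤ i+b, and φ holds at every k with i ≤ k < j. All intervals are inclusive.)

0, 1

Evaluate at each i in [0,3]:
  i=0: ✓ (rhs at j=0)
  i=1: ✓ (rhs at j=1)
  i=2: ✗ (no rhs in [2,3])
  i=3: ✗ (no rhs in [3,4])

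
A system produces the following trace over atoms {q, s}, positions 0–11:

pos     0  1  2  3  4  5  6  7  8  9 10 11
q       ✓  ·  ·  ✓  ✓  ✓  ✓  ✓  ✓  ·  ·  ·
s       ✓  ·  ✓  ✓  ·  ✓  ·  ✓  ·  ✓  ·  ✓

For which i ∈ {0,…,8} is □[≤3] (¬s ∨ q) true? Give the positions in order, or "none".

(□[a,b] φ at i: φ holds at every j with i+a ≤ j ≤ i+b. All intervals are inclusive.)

3, 4, 5

Evaluate at each i in [0,8]:
  i=0: ✗ (fails at j=2)
  i=1: ✗ (fails at j=2)
  i=2: ✗ (fails at j=2)
  i=3: ✓ (all of [3,6])
  i=4: ✓ (all of [4,7])
  i=5: ✓ (all of [5,8])
  i=6: ✗ (fails at j=9)
  i=7: ✗ (fails at j=9)
  i=8: ✗ (fails at j=9)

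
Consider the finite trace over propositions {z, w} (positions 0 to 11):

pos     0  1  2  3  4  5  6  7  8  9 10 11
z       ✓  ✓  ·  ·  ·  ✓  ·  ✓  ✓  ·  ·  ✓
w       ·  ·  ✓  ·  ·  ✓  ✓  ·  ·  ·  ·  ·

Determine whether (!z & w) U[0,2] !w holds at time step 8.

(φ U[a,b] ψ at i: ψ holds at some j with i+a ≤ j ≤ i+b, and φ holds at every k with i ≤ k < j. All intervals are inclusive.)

True

Need some j in [8,10] with !w, and (!z & w) at every k in [8,j-1].
  j=8: !w holds; no prefix to check → satisfied.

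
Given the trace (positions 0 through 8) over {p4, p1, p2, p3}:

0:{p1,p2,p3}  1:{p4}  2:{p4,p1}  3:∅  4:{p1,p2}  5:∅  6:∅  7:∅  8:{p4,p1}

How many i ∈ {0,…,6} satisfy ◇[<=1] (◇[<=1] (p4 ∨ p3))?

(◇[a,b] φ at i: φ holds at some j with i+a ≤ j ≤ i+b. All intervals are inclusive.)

4

Evaluate at each i in [0,6]:
  i=0: ✓ (witness j=0)
  i=1: ✓ (witness j=1)
  i=2: ✓ (witness j=2)
  i=3: ✗ (none in [3,4])
  i=4: ✗ (none in [4,5])
  i=5: ✗ (none in [5,6])
  i=6: ✓ (witness j=7)
Positions where it holds: {0, 1, 2, 6} → 4.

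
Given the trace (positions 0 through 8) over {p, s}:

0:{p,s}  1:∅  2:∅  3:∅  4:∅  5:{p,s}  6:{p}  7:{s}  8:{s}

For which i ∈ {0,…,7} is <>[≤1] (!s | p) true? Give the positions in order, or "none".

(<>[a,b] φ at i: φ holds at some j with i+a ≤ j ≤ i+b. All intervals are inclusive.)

0, 1, 2, 3, 4, 5, 6

Evaluate at each i in [0,7]:
  i=0: ✓ (witness j=0)
  i=1: ✓ (witness j=1)
  i=2: ✓ (witness j=2)
  i=3: ✓ (witness j=3)
  i=4: ✓ (witness j=4)
  i=5: ✓ (witness j=5)
  i=6: ✓ (witness j=6)
  i=7: ✗ (none in [7,8])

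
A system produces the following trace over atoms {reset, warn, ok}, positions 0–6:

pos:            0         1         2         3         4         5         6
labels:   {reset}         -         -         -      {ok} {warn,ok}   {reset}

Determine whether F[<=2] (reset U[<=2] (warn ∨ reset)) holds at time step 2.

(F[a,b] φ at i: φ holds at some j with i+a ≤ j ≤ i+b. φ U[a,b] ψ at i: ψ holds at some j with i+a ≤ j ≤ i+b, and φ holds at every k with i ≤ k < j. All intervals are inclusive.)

No

Check (reset U[<=2] (warn ∨ reset)) at each j in [2,4]:
  j=2: fails
  j=3: fails
  j=4: fails
No position in the window satisfies it → formula fails.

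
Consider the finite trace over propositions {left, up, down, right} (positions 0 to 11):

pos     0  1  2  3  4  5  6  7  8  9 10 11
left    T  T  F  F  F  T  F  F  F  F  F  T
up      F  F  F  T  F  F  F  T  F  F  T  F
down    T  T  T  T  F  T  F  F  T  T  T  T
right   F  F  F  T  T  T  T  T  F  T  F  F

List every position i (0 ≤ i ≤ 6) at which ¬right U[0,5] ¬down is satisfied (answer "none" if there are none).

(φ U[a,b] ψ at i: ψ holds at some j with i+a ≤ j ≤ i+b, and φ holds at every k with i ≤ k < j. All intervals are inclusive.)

Evaluate at each i in [0,6]:
  i=0: ✗ (lhs fails at k=3 before rhs at j=4)
  i=1: ✗ (lhs fails at k=3 before rhs at j=4)
  i=2: ✗ (lhs fails at k=3 before rhs at j=4)
  i=3: ✗ (lhs fails at k=3 before rhs at j=4)
  i=4: ✓ (rhs at j=4)
  i=5: ✗ (lhs fails at k=5 before rhs at j=6)
  i=6: ✓ (rhs at j=6)

4, 6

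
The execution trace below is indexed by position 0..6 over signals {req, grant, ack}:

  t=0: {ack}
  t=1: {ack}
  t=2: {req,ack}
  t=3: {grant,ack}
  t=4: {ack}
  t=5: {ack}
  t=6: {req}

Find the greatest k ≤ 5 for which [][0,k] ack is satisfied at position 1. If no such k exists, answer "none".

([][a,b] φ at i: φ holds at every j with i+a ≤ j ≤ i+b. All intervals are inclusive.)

ack must hold from j=1 onward; find where it first fails.
  j=1: holds
  j=2: holds
  j=3: holds
  j=4: holds
  j=5: holds
  j=6: fails
Holds on [1,5], so largest k = 4.

4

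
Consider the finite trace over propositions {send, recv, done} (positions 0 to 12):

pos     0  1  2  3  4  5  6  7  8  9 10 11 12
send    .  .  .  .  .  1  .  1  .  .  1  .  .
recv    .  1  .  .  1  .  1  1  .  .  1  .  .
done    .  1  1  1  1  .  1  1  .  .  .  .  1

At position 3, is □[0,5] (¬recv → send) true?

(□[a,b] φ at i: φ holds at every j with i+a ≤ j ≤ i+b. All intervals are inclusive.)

False

Check (¬recv → send) at every j in [3,8]:
  j=3: antecedent true; consequent false → ✗
  j=4: antecedent false → ✓
  j=5: antecedent true; consequent true → ✓
  j=6: antecedent false → ✓
  j=7: antecedent false → ✓
  j=8: antecedent true; consequent false → ✗
Fails at j=3 → formula fails.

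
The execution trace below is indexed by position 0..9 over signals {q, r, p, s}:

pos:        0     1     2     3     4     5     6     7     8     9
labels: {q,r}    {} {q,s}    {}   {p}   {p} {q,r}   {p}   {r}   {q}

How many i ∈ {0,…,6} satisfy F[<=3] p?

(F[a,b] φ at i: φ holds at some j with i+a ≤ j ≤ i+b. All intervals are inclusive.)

Evaluate at each i in [0,6]:
  i=0: ✗ (none in [0,3])
  i=1: ✓ (witness j=4)
  i=2: ✓ (witness j=4)
  i=3: ✓ (witness j=4)
  i=4: ✓ (witness j=4)
  i=5: ✓ (witness j=5)
  i=6: ✓ (witness j=7)
Positions where it holds: {1, 2, 3, 4, 5, 6} → 6.

6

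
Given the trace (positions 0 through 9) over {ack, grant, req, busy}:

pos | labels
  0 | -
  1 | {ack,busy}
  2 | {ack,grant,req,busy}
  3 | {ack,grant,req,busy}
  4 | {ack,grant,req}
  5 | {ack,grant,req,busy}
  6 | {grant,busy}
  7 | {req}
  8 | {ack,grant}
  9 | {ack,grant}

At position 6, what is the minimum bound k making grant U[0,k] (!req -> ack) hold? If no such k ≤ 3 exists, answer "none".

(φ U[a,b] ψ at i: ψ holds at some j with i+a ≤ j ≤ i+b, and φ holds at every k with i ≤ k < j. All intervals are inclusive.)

Need earliest j ≥ 6 with (!req -> ack), and grant at every k in [6,j-1].
  j=6: rhs fails.
  j=7: rhs holds; lhs holds on [6,6]. k = 1.

1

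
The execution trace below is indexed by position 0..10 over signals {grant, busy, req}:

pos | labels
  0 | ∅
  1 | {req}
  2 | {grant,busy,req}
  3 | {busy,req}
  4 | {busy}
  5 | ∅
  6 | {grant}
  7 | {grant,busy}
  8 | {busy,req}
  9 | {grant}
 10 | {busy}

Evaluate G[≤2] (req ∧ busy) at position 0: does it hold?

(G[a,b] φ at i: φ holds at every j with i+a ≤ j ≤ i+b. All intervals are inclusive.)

Does not hold

Check (req ∧ busy) at every j in [0,2]:
  j=0: false
  j=1: false
  j=2: true
Fails at j=0 → formula fails.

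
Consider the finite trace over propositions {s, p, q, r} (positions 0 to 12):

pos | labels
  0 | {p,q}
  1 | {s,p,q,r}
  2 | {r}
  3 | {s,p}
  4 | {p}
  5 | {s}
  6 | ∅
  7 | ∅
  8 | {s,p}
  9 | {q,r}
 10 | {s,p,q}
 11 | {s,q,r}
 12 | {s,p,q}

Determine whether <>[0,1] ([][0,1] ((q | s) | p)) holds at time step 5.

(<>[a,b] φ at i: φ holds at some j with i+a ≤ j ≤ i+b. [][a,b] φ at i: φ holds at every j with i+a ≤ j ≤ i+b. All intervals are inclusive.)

No

Check [][0,1] ((q | s) | p) at each j in [5,6]:
  j=5: fails at 6
  j=6: fails at 6
No position in the window satisfies it → formula fails.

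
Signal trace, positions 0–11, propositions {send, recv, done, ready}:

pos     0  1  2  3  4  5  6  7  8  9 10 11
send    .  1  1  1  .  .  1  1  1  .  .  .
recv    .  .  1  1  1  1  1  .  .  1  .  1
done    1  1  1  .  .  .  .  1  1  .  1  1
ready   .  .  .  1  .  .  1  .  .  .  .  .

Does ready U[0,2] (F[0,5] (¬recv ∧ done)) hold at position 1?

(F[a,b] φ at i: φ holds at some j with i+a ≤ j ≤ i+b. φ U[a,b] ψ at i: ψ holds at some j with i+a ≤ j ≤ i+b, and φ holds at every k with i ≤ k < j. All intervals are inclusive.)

True

Need some j in [1,3] with F[0,5] (¬recv ∧ done), and ready at every k in [1,j-1].
  j=1: F[0,5] (¬recv ∧ done) holds; no prefix to check → satisfied.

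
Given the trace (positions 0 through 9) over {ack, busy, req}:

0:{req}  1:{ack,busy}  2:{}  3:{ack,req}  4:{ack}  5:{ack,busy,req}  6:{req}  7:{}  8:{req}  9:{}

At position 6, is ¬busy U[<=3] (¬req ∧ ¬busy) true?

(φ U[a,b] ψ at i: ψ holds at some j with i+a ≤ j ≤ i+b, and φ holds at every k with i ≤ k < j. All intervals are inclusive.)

Holds

Need some j in [6,9] with (¬req ∧ ¬busy), and ¬busy at every k in [6,j-1].
  j=6: (¬req ∧ ¬busy) false.
  j=7: (¬req ∧ ¬busy) holds; ¬busy holds at every k in [6,6] → satisfied.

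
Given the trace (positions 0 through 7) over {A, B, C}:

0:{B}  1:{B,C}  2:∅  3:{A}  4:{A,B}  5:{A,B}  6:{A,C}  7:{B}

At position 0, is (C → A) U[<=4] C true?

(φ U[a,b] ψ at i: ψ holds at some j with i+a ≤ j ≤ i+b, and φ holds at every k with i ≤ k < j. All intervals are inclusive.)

Need some j in [0,4] with C, and (C → A) at every k in [0,j-1].
  j=0: C false.
  j=1: C holds; (C → A) holds at every k in [0,0] → satisfied.

Holds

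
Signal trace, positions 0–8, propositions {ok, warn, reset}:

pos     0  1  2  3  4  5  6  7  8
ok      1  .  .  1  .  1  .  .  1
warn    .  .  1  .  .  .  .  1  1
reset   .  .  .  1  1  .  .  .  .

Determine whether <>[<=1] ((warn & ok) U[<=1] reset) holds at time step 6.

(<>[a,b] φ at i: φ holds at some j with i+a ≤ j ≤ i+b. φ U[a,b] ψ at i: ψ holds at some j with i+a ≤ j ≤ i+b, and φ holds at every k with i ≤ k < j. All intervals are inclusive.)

Check ((warn & ok) U[<=1] reset) at each j in [6,7]:
  j=6: fails
  j=7: fails
No position in the window satisfies it → formula fails.

False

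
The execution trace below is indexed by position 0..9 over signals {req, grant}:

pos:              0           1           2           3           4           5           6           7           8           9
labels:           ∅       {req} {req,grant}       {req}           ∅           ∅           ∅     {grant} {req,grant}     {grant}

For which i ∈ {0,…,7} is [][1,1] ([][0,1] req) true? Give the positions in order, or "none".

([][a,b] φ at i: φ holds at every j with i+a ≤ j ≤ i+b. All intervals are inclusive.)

0, 1

Evaluate at each i in [0,7]:
  i=0: ✓ (all of [1,1])
  i=1: ✓ (all of [2,2])
  i=2: ✗ (fails at j=3)
  i=3: ✗ (fails at j=4)
  i=4: ✗ (fails at j=5)
  i=5: ✗ (fails at j=6)
  i=6: ✗ (fails at j=7)
  i=7: ✗ (fails at j=8)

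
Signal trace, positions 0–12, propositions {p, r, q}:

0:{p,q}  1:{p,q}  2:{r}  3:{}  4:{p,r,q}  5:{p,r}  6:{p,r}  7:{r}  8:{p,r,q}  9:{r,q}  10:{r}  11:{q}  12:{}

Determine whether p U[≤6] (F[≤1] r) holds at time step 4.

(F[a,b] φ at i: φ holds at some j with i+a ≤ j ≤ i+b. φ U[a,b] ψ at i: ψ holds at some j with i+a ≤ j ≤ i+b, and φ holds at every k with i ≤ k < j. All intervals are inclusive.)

Need some j in [4,10] with F[≤1] r, and p at every k in [4,j-1].
  j=4: F[≤1] r holds; no prefix to check → satisfied.

Yes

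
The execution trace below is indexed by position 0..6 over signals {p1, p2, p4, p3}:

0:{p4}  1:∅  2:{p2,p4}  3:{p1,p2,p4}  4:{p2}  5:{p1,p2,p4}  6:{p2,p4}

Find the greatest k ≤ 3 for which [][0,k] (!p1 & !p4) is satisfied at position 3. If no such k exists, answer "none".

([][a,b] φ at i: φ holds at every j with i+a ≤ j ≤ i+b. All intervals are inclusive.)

(!p1 & !p4) must hold from j=3 onward; find where it first fails.
  j=3: fails → no k works.

none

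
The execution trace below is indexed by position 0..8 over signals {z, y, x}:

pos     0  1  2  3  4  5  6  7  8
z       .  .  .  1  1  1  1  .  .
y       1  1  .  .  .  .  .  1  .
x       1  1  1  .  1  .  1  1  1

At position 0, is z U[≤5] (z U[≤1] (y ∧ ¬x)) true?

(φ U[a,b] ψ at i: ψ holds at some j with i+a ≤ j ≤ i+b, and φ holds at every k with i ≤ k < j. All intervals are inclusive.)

Need some j in [0,5] with (z U[≤1] (y ∧ ¬x)), and z at every k in [0,j-1].
  j=0: (z U[≤1] (y ∧ ¬x)) — fails.
  j=1: (z U[≤1] (y ∧ ¬x)) — fails.
  j=2: (z U[≤1] (y ∧ ¬x)) — fails.
  j=3: (z U[≤1] (y ∧ ¬x)) — fails.
  j=4: (z U[≤1] (y ∧ ¬x)) — fails.
  j=5: (z U[≤1] (y ∧ ¬x)) — fails.
No j in the window works → until fails.

No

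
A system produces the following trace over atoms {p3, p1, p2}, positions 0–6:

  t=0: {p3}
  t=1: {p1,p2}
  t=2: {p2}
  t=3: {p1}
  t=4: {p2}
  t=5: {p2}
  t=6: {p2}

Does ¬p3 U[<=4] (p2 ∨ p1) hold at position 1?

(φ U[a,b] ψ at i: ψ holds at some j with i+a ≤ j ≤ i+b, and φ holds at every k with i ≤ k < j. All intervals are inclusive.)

Yes

Need some j in [1,5] with (p2 ∨ p1), and ¬p3 at every k in [1,j-1].
  j=1: (p2 ∨ p1) holds; no prefix to check → satisfied.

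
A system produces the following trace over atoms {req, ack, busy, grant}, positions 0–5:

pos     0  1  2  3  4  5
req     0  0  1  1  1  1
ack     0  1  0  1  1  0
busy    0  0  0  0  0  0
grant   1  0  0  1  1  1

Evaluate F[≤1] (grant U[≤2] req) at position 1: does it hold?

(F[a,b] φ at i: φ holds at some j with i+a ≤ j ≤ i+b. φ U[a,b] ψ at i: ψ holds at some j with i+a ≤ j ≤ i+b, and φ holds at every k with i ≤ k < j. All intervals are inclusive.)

True

Check (grant U[≤2] req) at each j in [1,2]:
  j=1: fails
  j=2: holds
Found at j=2 → formula holds.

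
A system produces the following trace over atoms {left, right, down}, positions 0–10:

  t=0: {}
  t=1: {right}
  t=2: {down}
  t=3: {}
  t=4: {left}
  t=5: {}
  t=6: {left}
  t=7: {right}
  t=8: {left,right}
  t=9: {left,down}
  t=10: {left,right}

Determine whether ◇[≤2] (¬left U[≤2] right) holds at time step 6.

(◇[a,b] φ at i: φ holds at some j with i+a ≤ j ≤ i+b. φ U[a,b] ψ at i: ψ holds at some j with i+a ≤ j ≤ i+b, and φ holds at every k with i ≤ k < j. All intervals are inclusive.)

True

Check (¬left U[≤2] right) at each j in [6,8]:
  j=6: fails
  j=7: holds
  j=8: holds
Found at j=7 → formula holds.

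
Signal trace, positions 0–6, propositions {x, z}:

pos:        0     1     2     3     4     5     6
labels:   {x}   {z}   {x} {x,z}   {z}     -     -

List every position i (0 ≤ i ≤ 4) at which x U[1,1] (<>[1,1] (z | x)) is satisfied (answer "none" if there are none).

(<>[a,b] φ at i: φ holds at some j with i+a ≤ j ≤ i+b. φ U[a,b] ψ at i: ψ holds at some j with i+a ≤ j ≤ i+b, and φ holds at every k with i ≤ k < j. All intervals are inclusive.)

0, 2

Evaluate at each i in [0,4]:
  i=0: ✓ (rhs at j=1; lhs holds on [0,0])
  i=1: ✗ (lhs fails at k=1 before rhs at j=2)
  i=2: ✓ (rhs at j=3; lhs holds on [2,2])
  i=3: ✗ (no rhs in [4,4])
  i=4: ✗ (no rhs in [5,5])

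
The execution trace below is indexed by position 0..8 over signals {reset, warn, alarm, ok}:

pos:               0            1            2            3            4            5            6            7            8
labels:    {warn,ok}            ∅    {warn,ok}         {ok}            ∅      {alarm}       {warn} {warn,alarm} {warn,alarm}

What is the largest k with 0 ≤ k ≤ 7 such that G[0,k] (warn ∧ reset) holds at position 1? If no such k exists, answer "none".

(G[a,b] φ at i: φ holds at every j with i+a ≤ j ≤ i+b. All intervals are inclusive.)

none

(warn ∧ reset) must hold from j=1 onward; find where it first fails.
  j=1: fails → no k works.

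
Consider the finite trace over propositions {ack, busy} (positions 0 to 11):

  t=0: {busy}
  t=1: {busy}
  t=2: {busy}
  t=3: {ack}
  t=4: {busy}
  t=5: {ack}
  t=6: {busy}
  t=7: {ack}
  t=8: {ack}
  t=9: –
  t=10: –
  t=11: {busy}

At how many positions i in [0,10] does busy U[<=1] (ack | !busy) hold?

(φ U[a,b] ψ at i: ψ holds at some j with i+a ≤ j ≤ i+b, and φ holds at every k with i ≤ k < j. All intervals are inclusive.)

9

Evaluate at each i in [0,10]:
  i=0: ✗ (no rhs in [0,1])
  i=1: ✗ (no rhs in [1,2])
  i=2: ✓ (rhs at j=3; lhs holds on [2,2])
  i=3: ✓ (rhs at j=3)
  i=4: ✓ (rhs at j=5; lhs holds on [4,4])
  i=5: ✓ (rhs at j=5)
  i=6: ✓ (rhs at j=7; lhs holds on [6,6])
  i=7: ✓ (rhs at j=7)
  i=8: ✓ (rhs at j=8)
  i=9: ✓ (rhs at j=9)
  i=10: ✓ (rhs at j=10)
Positions where it holds: {2, 3, 4, 5, 6, 7, 8, 9, 10} → 9.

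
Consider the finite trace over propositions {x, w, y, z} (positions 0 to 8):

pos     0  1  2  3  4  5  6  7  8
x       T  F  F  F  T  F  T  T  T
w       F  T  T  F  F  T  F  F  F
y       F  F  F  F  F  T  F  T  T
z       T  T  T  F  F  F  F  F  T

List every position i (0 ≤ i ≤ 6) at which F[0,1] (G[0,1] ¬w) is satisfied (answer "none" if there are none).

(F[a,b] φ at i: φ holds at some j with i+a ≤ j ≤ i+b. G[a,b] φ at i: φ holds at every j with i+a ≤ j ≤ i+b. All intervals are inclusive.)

Evaluate at each i in [0,6]:
  i=0: ✗ (none in [0,1])
  i=1: ✗ (none in [1,2])
  i=2: ✓ (witness j=3)
  i=3: ✓ (witness j=3)
  i=4: ✗ (none in [4,5])
  i=5: ✓ (witness j=6)
  i=6: ✓ (witness j=6)

2, 3, 5, 6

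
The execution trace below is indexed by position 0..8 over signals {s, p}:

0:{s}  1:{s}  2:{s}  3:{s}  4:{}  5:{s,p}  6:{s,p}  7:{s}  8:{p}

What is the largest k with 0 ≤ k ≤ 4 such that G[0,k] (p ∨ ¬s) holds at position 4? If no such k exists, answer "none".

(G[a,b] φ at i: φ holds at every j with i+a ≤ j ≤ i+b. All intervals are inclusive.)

2

(p ∨ ¬s) must hold from j=4 onward; find where it first fails.
  j=4: holds
  j=5: holds
  j=6: holds
  j=7: fails
Holds on [4,6], so largest k = 2.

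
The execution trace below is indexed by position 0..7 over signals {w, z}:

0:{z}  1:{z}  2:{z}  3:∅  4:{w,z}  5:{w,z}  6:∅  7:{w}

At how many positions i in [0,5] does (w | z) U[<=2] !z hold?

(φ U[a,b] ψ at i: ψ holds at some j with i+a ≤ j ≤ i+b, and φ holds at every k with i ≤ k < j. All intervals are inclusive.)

5

Evaluate at each i in [0,5]:
  i=0: ✗ (no rhs in [0,2])
  i=1: ✓ (rhs at j=3; lhs holds on [1,2])
  i=2: ✓ (rhs at j=3; lhs holds on [2,2])
  i=3: ✓ (rhs at j=3)
  i=4: ✓ (rhs at j=6; lhs holds on [4,5])
  i=5: ✓ (rhs at j=6; lhs holds on [5,5])
Positions where it holds: {1, 2, 3, 4, 5} → 5.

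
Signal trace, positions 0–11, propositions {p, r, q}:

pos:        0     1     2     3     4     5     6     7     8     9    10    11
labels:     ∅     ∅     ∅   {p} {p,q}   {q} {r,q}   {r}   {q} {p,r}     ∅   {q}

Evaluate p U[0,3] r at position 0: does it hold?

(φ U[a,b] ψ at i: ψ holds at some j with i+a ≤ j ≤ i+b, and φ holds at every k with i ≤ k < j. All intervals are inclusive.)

False

Need some j in [0,3] with r, and p at every k in [0,j-1].
  j=0: r false.
  j=1: r false.
  j=2: r false.
  j=3: r false.
No j in the window works → until fails.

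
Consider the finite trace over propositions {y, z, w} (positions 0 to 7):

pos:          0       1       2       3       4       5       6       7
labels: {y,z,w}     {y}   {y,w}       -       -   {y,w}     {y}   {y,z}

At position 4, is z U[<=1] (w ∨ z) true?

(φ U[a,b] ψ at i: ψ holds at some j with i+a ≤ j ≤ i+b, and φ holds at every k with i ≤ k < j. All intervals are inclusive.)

False

Need some j in [4,5] with (w ∨ z), and z at every k in [4,j-1].
  j=4: (w ∨ z) false.
  j=5: (w ∨ z) holds, but z fails at k=4 → not this j.
No j in the window works → until fails.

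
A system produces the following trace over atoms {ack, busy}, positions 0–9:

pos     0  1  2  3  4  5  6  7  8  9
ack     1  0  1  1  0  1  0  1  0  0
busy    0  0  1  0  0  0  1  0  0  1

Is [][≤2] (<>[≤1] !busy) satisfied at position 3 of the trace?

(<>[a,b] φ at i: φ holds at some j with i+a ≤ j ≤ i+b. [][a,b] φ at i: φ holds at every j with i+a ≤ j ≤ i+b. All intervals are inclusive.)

Check <>[≤1] !busy at every j in [3,5]:
  j=3: holds (witness at 3)
  j=4: holds (witness at 4)
  j=5: holds (witness at 5)
All positions satisfy it → formula holds.

Yes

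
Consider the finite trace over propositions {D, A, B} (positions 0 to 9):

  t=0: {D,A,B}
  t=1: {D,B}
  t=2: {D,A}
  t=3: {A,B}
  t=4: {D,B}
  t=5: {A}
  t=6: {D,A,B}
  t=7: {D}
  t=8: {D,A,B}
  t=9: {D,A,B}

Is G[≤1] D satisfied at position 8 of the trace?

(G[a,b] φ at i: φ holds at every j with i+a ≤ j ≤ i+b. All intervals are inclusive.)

Check D at every j in [8,9]:
  j=8: true
  j=9: true
All positions satisfy it → formula holds.

Yes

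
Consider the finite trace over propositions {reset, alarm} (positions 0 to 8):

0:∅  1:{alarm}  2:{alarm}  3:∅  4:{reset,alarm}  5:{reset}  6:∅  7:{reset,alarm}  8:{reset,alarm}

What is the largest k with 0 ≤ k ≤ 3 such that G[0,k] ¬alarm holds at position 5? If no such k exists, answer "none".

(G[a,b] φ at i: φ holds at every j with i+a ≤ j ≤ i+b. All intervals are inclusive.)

¬alarm must hold from j=5 onward; find where it first fails.
  j=5: holds
  j=6: holds
  j=7: fails
Holds on [5,6], so largest k = 1.

1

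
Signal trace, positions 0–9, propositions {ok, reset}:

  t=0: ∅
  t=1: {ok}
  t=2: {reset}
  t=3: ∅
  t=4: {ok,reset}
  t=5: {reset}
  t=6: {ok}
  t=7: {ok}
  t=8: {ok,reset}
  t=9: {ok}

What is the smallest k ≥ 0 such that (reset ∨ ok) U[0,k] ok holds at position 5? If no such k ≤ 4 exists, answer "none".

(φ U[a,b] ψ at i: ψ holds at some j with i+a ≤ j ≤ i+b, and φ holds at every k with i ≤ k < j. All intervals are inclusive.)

Need earliest j ≥ 5 with ok, and (reset ∨ ok) at every k in [5,j-1].
  j=5: rhs fails.
  j=6: rhs holds; lhs holds on [5,5]. k = 1.

1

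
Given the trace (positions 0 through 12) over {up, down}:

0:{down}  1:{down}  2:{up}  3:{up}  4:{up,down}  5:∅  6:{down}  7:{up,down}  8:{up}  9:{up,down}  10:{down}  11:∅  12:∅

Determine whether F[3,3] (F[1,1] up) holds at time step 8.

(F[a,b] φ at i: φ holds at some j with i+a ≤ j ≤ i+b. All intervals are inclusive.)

Does not hold

Check F[1,1] up at each j in [11,11]:
  j=11: fails (none in [12,12])
No position in the window satisfies it → formula fails.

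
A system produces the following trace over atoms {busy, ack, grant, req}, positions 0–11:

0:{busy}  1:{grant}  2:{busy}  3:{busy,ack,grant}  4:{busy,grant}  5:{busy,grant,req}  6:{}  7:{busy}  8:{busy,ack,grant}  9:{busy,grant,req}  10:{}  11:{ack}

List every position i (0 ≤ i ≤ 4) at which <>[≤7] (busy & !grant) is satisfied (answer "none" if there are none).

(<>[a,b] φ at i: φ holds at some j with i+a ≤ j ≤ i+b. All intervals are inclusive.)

Evaluate at each i in [0,4]:
  i=0: ✓ (witness j=0)
  i=1: ✓ (witness j=2)
  i=2: ✓ (witness j=2)
  i=3: ✓ (witness j=7)
  i=4: ✓ (witness j=7)

0, 1, 2, 3, 4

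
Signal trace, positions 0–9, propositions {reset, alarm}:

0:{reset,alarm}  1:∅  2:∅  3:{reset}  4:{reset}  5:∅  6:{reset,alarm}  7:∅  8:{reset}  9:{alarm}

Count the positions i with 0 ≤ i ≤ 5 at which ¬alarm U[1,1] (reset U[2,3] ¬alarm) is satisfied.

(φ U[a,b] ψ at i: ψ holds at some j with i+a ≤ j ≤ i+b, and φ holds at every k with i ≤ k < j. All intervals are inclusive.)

Evaluate at each i in [0,5]:
  i=0: ✗ (no rhs in [1,1])
  i=1: ✗ (no rhs in [2,2])
  i=2: ✓ (rhs at j=3; lhs holds on [2,2])
  i=3: ✗ (no rhs in [4,4])
  i=4: ✗ (no rhs in [5,5])
  i=5: ✗ (no rhs in [6,6])
Positions where it holds: {2} → 1.

1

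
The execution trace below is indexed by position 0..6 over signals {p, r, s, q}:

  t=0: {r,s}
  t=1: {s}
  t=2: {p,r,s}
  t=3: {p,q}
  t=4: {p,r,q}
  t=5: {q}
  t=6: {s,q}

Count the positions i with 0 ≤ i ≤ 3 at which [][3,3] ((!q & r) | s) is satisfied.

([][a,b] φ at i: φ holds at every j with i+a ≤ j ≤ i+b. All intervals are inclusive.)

1

Evaluate at each i in [0,3]:
  i=0: ✗ (fails at j=3)
  i=1: ✗ (fails at j=4)
  i=2: ✗ (fails at j=5)
  i=3: ✓ (all of [6,6])
Positions where it holds: {3} → 1.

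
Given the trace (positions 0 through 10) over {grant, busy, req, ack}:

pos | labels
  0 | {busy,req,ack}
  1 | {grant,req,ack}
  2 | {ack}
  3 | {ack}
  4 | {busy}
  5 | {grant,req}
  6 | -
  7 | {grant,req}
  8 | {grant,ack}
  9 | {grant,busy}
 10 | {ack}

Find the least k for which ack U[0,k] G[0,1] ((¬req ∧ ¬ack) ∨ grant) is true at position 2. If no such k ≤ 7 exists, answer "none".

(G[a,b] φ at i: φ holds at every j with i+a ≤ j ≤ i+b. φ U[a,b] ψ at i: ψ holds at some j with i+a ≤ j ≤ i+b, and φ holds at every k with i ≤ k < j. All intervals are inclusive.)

2

Need earliest j ≥ 2 with G[0,1] ((¬req ∧ ¬ack) ∨ grant), and ack at every k in [2,j-1].
  j=2: rhs fails.
  j=3: rhs fails.
  j=4: rhs holds; lhs holds on [2,3]. k = 2.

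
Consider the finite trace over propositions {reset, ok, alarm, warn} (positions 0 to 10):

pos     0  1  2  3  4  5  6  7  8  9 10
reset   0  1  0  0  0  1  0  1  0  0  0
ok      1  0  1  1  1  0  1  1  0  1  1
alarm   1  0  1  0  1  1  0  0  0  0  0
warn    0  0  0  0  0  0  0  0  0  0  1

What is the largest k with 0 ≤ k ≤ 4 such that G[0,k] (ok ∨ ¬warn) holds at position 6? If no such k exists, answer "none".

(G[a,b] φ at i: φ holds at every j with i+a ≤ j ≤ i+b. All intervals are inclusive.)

4

(ok ∨ ¬warn) must hold from j=6 onward; find where it first fails.
  j=6: holds
  j=7: holds
  j=8: holds
  j=9: holds
  j=10: holds
Holds through j=10; largest k = 4.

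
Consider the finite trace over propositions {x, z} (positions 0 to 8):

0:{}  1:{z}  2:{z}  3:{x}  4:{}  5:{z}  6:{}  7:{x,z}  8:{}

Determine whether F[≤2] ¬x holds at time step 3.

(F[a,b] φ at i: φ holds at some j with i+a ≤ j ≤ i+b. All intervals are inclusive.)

Check ¬x at each j in [3,5]:
  j=3: false
  j=4: true
  j=5: true
Found at j=4 → formula holds.

Holds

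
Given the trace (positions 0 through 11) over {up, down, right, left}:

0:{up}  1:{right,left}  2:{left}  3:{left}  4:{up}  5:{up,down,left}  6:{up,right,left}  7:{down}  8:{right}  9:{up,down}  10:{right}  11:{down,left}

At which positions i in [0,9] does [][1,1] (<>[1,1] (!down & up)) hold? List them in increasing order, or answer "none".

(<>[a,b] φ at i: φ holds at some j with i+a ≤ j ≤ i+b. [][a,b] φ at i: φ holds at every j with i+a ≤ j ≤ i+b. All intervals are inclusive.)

2, 4

Evaluate at each i in [0,9]:
  i=0: ✗ (fails at j=1)
  i=1: ✗ (fails at j=2)
  i=2: ✓ (all of [3,3])
  i=3: ✗ (fails at j=4)
  i=4: ✓ (all of [5,5])
  i=5: ✗ (fails at j=6)
  i=6: ✗ (fails at j=7)
  i=7: ✗ (fails at j=8)
  i=8: ✗ (fails at j=9)
  i=9: ✗ (fails at j=10)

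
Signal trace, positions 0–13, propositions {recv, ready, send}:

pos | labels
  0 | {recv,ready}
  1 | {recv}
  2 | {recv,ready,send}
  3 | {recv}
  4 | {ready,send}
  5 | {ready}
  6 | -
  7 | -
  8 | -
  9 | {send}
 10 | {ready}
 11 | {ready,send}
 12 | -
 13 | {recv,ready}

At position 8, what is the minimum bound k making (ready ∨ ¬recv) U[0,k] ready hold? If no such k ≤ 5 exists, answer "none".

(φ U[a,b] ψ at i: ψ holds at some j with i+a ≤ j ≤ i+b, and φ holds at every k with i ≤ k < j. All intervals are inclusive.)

Need earliest j ≥ 8 with ready, and (ready ∨ ¬recv) at every k in [8,j-1].
  j=8: rhs fails.
  j=9: rhs fails.
  j=10: rhs holds; lhs holds on [8,9]. k = 2.

2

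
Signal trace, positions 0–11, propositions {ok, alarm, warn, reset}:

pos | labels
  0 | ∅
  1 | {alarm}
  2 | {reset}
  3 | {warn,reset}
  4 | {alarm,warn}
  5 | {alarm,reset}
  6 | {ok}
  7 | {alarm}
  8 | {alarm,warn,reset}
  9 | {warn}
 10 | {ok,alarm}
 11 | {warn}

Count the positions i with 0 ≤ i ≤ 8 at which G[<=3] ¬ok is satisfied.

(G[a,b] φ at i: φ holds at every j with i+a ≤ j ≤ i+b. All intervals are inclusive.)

Evaluate at each i in [0,8]:
  i=0: ✓ (all of [0,3])
  i=1: ✓ (all of [1,4])
  i=2: ✓ (all of [2,5])
  i=3: ✗ (fails at j=6)
  i=4: ✗ (fails at j=6)
  i=5: ✗ (fails at j=6)
  i=6: ✗ (fails at j=6)
  i=7: ✗ (fails at j=10)
  i=8: ✗ (fails at j=10)
Positions where it holds: {0, 1, 2} → 3.

3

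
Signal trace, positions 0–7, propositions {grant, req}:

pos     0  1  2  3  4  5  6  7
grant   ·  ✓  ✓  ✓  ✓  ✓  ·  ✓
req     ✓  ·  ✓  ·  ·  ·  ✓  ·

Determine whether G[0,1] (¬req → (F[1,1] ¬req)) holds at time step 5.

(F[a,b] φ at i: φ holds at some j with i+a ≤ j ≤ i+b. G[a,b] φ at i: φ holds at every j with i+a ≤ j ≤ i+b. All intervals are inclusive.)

False

Check (¬req → (F[1,1] ¬req)) at every j in [5,6]:
  j=5: antecedent true; consequent fails (none in [6,6]) → ✗
  j=6: antecedent false → ✓
Fails at j=5 → formula fails.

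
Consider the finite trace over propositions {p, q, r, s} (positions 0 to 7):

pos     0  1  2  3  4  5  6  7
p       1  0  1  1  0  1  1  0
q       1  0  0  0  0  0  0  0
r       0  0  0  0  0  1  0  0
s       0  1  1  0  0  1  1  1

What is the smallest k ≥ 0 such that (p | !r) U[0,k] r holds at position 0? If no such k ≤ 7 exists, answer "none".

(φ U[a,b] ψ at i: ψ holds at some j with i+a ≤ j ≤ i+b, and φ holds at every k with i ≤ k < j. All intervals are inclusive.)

5

Need earliest j ≥ 0 with r, and (p | !r) at every k in [0,j-1].
  j=0: rhs fails.
  j=1: rhs fails.
  j=2: rhs fails.
  j=3: rhs fails.
  j=4: rhs fails.
  j=5: rhs holds; lhs holds on [0,4]. k = 5.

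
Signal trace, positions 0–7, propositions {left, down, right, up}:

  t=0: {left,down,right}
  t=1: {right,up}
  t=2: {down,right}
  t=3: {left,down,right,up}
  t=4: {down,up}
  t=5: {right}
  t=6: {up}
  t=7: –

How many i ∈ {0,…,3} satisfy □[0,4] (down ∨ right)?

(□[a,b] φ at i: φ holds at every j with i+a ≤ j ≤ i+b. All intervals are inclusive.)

2

Evaluate at each i in [0,3]:
  i=0: ✓ (all of [0,4])
  i=1: ✓ (all of [1,5])
  i=2: ✗ (fails at j=6)
  i=3: ✗ (fails at j=6)
Positions where it holds: {0, 1} → 2.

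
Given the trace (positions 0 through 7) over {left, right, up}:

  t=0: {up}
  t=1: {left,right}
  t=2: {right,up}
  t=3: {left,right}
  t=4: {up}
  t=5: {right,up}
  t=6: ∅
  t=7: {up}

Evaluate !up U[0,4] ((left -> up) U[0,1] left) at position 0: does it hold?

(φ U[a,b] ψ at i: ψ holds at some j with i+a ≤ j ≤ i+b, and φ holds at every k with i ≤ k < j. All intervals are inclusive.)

Need some j in [0,4] with ((left -> up) U[0,1] left), and !up at every k in [0,j-1].
  j=0: ((left -> up) U[0,1] left) holds; no prefix to check → satisfied.

True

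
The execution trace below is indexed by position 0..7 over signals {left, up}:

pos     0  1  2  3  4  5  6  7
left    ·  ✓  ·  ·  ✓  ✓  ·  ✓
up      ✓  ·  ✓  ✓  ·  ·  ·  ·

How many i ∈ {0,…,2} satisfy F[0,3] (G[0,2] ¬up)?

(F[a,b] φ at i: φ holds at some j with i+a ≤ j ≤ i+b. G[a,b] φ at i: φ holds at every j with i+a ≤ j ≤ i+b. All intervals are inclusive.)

Evaluate at each i in [0,2]:
  i=0: ✗ (none in [0,3])
  i=1: ✓ (witness j=4)
  i=2: ✓ (witness j=4)
Positions where it holds: {1, 2} → 2.

2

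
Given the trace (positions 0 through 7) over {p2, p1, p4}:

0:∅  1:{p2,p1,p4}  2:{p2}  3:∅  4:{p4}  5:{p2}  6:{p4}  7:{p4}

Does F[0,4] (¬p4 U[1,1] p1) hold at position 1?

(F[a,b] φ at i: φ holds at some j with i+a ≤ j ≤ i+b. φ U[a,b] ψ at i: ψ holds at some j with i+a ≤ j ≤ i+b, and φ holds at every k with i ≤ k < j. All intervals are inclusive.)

Does not hold

Check (¬p4 U[1,1] p1) at each j in [1,5]:
  j=1: fails
  j=2: fails
  j=3: fails
  j=4: fails
  j=5: fails
No position in the window satisfies it → formula fails.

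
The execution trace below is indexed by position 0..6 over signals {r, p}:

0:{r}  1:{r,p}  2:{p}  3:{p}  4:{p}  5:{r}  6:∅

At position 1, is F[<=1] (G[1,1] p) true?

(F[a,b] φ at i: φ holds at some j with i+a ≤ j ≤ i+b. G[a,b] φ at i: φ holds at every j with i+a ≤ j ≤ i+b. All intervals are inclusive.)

Check G[1,1] p at each j in [1,2]:
  j=1: holds on [2,2]
  j=2: holds on [3,3]
Found at j=1 → formula holds.

Yes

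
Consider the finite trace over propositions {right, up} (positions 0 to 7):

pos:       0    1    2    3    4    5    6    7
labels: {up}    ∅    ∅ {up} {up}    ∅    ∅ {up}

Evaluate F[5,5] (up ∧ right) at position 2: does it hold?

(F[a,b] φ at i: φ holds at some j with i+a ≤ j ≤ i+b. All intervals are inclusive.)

Check (up ∧ right) at each j in [7,7]:
  j=7: false
No position in the window satisfies it → formula fails.

False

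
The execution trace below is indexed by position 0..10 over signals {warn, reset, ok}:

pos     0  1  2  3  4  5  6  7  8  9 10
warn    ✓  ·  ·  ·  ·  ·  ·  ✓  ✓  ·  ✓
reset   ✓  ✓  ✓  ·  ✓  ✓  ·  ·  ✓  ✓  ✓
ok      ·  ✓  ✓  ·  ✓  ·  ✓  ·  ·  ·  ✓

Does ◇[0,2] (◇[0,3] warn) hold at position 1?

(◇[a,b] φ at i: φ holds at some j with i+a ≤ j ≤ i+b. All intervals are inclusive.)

No

Check ◇[0,3] warn at each j in [1,3]:
  j=1: fails (none in [1,4])
  j=2: fails (none in [2,5])
  j=3: fails (none in [3,6])
No position in the window satisfies it → formula fails.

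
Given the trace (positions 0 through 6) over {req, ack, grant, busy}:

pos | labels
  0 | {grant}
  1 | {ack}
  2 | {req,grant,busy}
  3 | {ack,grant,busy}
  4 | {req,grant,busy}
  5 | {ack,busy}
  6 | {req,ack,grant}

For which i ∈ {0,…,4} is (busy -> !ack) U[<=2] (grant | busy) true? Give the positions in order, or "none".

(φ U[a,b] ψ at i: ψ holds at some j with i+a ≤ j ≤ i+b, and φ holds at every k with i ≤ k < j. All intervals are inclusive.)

Evaluate at each i in [0,4]:
  i=0: ✓ (rhs at j=0)
  i=1: ✓ (rhs at j=2; lhs holds on [1,1])
  i=2: ✓ (rhs at j=2)
  i=3: ✓ (rhs at j=3)
  i=4: ✓ (rhs at j=4)

0, 1, 2, 3, 4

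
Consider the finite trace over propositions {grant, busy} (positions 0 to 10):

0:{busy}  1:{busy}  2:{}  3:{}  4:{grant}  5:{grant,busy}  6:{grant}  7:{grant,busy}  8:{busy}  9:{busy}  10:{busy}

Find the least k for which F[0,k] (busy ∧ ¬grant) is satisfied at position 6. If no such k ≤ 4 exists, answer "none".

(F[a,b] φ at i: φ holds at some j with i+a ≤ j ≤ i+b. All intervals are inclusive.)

2

Scan j = 6,7,… for (busy ∧ ¬grant):
  j=6: fails
  j=7: fails
  j=8: holds
First hit at j=8, so smallest k = 8-6 = 2.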